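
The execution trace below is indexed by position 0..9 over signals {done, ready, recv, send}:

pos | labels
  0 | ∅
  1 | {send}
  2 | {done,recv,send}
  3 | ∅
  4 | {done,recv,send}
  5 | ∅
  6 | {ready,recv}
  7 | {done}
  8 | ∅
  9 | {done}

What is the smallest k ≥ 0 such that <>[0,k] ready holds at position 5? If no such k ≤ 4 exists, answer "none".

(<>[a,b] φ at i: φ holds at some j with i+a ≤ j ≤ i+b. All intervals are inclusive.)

1

Scan j = 5,6,… for ready:
  j=5: fails
  j=6: holds
First hit at j=6, so smallest k = 6-5 = 1.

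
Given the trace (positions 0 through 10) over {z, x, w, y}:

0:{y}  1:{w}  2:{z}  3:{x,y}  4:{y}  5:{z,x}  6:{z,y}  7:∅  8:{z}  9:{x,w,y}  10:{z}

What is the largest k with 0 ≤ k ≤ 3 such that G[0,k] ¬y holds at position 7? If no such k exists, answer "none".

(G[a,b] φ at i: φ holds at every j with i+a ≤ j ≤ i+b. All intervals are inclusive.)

1

¬y must hold from j=7 onward; find where it first fails.
  j=7: holds
  j=8: holds
  j=9: fails
Holds on [7,8], so largest k = 1.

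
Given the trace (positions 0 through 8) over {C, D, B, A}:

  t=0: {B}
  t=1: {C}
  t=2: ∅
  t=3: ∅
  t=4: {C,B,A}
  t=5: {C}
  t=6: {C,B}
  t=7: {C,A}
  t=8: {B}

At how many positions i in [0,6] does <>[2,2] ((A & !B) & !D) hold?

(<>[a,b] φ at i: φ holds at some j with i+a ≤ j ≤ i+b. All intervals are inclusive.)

1

Evaluate at each i in [0,6]:
  i=0: ✗ (none in [2,2])
  i=1: ✗ (none in [3,3])
  i=2: ✗ (none in [4,4])
  i=3: ✗ (none in [5,5])
  i=4: ✗ (none in [6,6])
  i=5: ✓ (witness j=7)
  i=6: ✗ (none in [8,8])
Positions where it holds: {5} → 1.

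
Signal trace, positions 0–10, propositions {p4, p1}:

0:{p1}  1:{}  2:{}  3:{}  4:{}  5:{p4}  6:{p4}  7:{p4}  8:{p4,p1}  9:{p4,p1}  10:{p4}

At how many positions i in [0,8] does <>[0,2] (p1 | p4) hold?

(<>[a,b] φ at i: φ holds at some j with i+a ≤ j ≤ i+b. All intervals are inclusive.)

Evaluate at each i in [0,8]:
  i=0: ✓ (witness j=0)
  i=1: ✗ (none in [1,3])
  i=2: ✗ (none in [2,4])
  i=3: ✓ (witness j=5)
  i=4: ✓ (witness j=5)
  i=5: ✓ (witness j=5)
  i=6: ✓ (witness j=6)
  i=7: ✓ (witness j=7)
  i=8: ✓ (witness j=8)
Positions where it holds: {0, 3, 4, 5, 6, 7, 8} → 7.

7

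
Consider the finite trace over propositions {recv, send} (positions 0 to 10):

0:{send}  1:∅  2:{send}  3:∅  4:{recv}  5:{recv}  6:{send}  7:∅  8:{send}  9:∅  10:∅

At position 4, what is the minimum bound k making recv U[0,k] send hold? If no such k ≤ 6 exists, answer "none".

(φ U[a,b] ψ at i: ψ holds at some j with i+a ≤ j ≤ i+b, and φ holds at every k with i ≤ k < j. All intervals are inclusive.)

Need earliest j ≥ 4 with send, and recv at every k in [4,j-1].
  j=4: rhs fails.
  j=5: rhs fails.
  j=6: rhs holds; lhs holds on [4,5]. k = 2.

2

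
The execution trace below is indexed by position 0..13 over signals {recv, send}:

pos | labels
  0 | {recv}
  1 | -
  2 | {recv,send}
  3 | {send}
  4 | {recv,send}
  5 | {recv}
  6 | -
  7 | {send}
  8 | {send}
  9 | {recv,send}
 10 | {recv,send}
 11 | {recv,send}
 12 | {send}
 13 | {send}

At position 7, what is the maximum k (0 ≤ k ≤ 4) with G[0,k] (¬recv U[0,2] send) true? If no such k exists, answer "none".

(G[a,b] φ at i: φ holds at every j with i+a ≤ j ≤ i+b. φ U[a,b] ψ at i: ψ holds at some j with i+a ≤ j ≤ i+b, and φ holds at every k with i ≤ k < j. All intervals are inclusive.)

4

(¬recv U[0,2] send) must hold from j=7 onward; find where it first fails.
  j=7: holds
  j=8: holds
  j=9: holds
  j=10: holds
  j=11: holds
Holds through j=11; largest k = 4.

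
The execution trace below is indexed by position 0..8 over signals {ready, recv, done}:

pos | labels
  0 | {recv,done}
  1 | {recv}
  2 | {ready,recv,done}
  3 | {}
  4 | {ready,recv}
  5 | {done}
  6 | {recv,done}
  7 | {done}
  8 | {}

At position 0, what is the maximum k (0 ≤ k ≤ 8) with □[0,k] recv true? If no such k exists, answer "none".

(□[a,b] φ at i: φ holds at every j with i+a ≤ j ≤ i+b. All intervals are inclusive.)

recv must hold from j=0 onward; find where it first fails.
  j=0: holds
  j=1: holds
  j=2: holds
  j=3: fails
Holds on [0,2], so largest k = 2.

2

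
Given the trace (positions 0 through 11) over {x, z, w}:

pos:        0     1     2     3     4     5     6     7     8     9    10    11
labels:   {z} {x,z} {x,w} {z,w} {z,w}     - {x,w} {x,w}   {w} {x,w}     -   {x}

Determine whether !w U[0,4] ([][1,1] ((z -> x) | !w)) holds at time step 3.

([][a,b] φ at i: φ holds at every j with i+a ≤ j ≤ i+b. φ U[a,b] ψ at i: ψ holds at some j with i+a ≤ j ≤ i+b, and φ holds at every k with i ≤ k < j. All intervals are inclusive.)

Need some j in [3,7] with [][1,1] ((z -> x) | !w), and !w at every k in [3,j-1].
  j=3: [][1,1] ((z -> x) | !w) — fails at 4.
  j=4: [][1,1] ((z -> x) | !w) holds, but !w fails at k=3 → not this j.
  j=5: [][1,1] ((z -> x) | !w) holds, but !w fails at k=3 → not this j.
  j=6: [][1,1] ((z -> x) | !w) holds, but !w fails at k=3 → not this j.
  j=7: [][1,1] ((z -> x) | !w) holds, but !w fails at k=3 → not this j.
No j in the window works → until fails.

Does not hold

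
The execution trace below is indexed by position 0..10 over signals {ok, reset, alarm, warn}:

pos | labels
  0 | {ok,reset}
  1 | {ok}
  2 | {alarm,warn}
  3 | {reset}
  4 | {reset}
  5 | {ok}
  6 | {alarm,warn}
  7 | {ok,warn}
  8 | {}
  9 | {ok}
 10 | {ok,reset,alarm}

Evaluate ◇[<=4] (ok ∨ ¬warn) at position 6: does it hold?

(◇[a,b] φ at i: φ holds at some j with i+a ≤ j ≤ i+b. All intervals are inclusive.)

Holds

Check (ok ∨ ¬warn) at each j in [6,10]:
  j=6: false
  j=7: true
  j=8: true
  j=9: true
  j=10: true
Found at j=7 → formula holds.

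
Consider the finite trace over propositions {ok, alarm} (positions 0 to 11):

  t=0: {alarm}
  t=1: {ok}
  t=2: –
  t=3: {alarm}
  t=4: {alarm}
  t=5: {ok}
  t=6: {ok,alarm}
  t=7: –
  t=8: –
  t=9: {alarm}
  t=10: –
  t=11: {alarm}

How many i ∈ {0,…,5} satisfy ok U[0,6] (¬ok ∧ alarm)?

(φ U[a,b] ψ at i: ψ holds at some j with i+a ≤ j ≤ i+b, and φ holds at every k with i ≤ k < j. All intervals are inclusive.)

Evaluate at each i in [0,5]:
  i=0: ✓ (rhs at j=0)
  i=1: ✗ (lhs fails at k=2 before rhs at j=3)
  i=2: ✗ (lhs fails at k=2 before rhs at j=3)
  i=3: ✓ (rhs at j=3)
  i=4: ✓ (rhs at j=4)
  i=5: ✗ (lhs fails at k=7 before rhs at j=9)
Positions where it holds: {0, 3, 4} → 3.

3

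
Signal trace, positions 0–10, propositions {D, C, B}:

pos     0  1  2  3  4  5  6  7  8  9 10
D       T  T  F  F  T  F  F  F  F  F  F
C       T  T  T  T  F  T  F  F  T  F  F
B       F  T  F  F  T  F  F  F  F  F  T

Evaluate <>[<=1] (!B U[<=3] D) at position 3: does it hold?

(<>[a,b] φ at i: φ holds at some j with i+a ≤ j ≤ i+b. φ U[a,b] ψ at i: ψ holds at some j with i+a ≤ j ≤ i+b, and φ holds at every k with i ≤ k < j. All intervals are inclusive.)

Check (!B U[<=3] D) at each j in [3,4]:
  j=3: holds
  j=4: holds
Found at j=3 → formula holds.

True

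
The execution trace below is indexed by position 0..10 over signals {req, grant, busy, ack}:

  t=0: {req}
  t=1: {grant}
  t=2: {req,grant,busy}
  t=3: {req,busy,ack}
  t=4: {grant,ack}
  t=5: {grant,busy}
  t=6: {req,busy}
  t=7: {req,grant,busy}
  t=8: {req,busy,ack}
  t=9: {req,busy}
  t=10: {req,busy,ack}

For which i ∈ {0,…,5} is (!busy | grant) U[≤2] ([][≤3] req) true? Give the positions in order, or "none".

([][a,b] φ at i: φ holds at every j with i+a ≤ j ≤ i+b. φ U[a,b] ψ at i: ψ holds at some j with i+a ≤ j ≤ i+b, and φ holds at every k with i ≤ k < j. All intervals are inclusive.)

Evaluate at each i in [0,5]:
  i=0: ✗ (no rhs in [0,2])
  i=1: ✗ (no rhs in [1,3])
  i=2: ✗ (no rhs in [2,4])
  i=3: ✗ (no rhs in [3,5])
  i=4: ✓ (rhs at j=6; lhs holds on [4,5])
  i=5: ✓ (rhs at j=6; lhs holds on [5,5])

4, 5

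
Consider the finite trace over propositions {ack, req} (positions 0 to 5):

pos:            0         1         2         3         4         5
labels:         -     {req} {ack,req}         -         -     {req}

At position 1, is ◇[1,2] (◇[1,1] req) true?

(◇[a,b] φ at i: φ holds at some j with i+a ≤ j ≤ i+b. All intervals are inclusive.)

No

Check ◇[1,1] req at each j in [2,3]:
  j=2: fails (none in [3,3])
  j=3: fails (none in [4,4])
No position in the window satisfies it → formula fails.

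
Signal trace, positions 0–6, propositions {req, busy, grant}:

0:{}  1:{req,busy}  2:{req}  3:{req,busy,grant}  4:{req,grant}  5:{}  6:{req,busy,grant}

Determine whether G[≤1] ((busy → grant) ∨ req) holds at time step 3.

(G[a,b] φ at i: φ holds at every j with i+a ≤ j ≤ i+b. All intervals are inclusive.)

True

Check ((busy → grant) ∨ req) at every j in [3,4]:
  j=3: true
  j=4: true
All positions satisfy it → formula holds.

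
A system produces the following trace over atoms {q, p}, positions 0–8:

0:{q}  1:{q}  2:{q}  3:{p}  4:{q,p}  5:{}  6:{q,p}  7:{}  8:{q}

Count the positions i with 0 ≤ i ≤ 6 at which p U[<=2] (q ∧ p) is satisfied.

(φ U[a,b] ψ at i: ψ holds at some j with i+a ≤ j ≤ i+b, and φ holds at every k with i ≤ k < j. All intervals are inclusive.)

3

Evaluate at each i in [0,6]:
  i=0: ✗ (no rhs in [0,2])
  i=1: ✗ (no rhs in [1,3])
  i=2: ✗ (lhs fails at k=2 before rhs at j=4)
  i=3: ✓ (rhs at j=4; lhs holds on [3,3])
  i=4: ✓ (rhs at j=4)
  i=5: ✗ (lhs fails at k=5 before rhs at j=6)
  i=6: ✓ (rhs at j=6)
Positions where it holds: {3, 4, 6} → 3.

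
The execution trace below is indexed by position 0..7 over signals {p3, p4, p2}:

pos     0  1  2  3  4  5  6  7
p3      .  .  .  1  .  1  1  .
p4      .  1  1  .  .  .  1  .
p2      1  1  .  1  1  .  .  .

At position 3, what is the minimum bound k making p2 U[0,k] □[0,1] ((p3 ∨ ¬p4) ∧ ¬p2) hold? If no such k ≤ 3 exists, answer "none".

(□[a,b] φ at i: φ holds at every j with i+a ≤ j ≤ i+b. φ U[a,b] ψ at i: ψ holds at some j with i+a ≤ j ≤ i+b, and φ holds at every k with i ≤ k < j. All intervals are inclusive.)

Need earliest j ≥ 3 with □[0,1] ((p3 ∨ ¬p4) ∧ ¬p2), and p2 at every k in [3,j-1].
  j=3: rhs fails.
  j=4: rhs fails.
  j=5: rhs holds; lhs holds on [3,4]. k = 2.

2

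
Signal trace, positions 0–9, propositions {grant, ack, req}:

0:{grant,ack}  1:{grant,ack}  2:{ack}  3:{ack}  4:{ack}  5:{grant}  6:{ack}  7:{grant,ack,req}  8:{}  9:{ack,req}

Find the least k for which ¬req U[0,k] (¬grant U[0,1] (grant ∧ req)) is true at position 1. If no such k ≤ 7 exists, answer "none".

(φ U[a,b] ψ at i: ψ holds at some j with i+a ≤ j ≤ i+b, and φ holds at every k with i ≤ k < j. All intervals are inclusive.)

5

Need earliest j ≥ 1 with (¬grant U[0,1] (grant ∧ req)), and ¬req at every k in [1,j-1].
  j=1: rhs fails.
  j=2: rhs fails.
  j=3: rhs fails.
  j=4: rhs fails.
  j=5: rhs fails.
  j=6: rhs holds; lhs holds on [1,5]. k = 5.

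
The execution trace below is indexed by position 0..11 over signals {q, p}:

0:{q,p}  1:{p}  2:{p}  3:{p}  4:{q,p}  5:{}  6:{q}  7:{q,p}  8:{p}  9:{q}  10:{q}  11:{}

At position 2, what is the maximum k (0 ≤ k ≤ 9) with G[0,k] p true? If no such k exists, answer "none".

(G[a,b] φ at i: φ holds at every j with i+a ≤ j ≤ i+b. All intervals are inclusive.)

p must hold from j=2 onward; find where it first fails.
  j=2: holds
  j=3: holds
  j=4: holds
  j=5: fails
Holds on [2,4], so largest k = 2.

2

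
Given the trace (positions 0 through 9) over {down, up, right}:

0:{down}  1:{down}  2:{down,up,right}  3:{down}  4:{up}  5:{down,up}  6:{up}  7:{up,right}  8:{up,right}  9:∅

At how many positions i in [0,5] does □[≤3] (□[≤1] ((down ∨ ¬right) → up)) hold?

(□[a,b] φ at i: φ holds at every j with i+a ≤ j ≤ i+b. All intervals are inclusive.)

Evaluate at each i in [0,5]:
  i=0: ✗ (fails at j=0)
  i=1: ✗ (fails at j=1)
  i=2: ✗ (fails at j=2)
  i=3: ✗ (fails at j=3)
  i=4: ✓ (all of [4,7])
  i=5: ✗ (fails at j=8)
Positions where it holds: {4} → 1.

1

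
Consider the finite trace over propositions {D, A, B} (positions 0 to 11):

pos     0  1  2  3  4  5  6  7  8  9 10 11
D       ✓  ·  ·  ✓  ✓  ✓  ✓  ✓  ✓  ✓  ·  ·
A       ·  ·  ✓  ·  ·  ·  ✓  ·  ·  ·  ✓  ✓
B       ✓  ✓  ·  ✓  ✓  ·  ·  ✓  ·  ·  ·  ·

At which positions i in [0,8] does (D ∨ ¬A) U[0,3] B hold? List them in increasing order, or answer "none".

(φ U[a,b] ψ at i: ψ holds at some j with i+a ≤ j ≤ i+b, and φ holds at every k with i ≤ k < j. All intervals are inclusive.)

Evaluate at each i in [0,8]:
  i=0: ✓ (rhs at j=0)
  i=1: ✓ (rhs at j=1)
  i=2: ✗ (lhs fails at k=2 before rhs at j=3)
  i=3: ✓ (rhs at j=3)
  i=4: ✓ (rhs at j=4)
  i=5: ✓ (rhs at j=7; lhs holds on [5,6])
  i=6: ✓ (rhs at j=7; lhs holds on [6,6])
  i=7: ✓ (rhs at j=7)
  i=8: ✗ (no rhs in [8,11])

0, 1, 3, 4, 5, 6, 7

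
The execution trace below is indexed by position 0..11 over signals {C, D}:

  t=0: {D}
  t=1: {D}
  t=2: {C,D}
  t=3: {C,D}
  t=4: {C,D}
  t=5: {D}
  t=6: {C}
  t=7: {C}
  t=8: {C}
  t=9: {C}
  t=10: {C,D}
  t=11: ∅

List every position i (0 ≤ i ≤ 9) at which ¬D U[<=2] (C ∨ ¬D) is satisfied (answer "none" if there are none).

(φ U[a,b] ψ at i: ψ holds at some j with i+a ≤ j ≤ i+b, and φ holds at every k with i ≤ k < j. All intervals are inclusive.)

2, 3, 4, 6, 7, 8, 9

Evaluate at each i in [0,9]:
  i=0: ✗ (lhs fails at k=0 before rhs at j=2)
  i=1: ✗ (lhs fails at k=1 before rhs at j=2)
  i=2: ✓ (rhs at j=2)
  i=3: ✓ (rhs at j=3)
  i=4: ✓ (rhs at j=4)
  i=5: ✗ (lhs fails at k=5 before rhs at j=6)
  i=6: ✓ (rhs at j=6)
  i=7: ✓ (rhs at j=7)
  i=8: ✓ (rhs at j=8)
  i=9: ✓ (rhs at j=9)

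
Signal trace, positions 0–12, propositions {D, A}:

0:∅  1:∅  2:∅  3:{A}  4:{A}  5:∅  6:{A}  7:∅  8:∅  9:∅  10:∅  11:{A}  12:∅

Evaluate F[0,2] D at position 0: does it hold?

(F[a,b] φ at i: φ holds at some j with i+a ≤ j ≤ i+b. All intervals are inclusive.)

False

Check D at each j in [0,2]:
  j=0: false
  j=1: false
  j=2: false
No position in the window satisfies it → formula fails.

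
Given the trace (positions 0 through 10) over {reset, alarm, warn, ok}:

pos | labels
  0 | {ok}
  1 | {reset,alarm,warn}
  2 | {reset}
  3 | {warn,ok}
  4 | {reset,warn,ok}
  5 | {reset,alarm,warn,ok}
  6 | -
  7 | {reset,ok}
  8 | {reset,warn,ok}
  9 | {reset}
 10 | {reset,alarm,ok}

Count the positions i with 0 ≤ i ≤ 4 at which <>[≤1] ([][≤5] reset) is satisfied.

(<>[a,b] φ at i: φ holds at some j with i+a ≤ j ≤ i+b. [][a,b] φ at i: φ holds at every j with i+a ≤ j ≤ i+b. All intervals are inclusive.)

0

Evaluate at each i in [0,4]:
  i=0: ✗ (none in [0,1])
  i=1: ✗ (none in [1,2])
  i=2: ✗ (none in [2,3])
  i=3: ✗ (none in [3,4])
  i=4: ✗ (none in [4,5])
Positions where it holds: {} → 0.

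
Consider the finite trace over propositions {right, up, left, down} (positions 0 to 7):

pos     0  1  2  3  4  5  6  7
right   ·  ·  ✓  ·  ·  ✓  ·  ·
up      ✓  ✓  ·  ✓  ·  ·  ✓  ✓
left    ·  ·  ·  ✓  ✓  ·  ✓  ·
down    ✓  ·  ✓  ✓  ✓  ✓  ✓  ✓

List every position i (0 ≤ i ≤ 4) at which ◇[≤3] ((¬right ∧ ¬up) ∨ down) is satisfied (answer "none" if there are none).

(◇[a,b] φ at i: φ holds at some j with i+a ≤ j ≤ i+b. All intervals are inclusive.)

0, 1, 2, 3, 4

Evaluate at each i in [0,4]:
  i=0: ✓ (witness j=0)
  i=1: ✓ (witness j=2)
  i=2: ✓ (witness j=2)
  i=3: ✓ (witness j=3)
  i=4: ✓ (witness j=4)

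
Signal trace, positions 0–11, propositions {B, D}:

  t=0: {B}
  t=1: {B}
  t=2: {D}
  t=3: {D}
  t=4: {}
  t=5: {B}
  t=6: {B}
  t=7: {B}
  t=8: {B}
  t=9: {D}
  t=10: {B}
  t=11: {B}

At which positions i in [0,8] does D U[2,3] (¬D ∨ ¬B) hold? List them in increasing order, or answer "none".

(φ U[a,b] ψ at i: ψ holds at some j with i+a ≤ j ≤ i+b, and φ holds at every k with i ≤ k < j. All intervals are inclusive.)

2

Evaluate at each i in [0,8]:
  i=0: ✗ (lhs fails at k=0 before rhs at j=2)
  i=1: ✗ (lhs fails at k=1 before rhs at j=3)
  i=2: ✓ (rhs at j=4; lhs holds on [2,3])
  i=3: ✗ (lhs fails at k=4 before rhs at j=5)
  i=4: ✗ (lhs fails at k=4 before rhs at j=6)
  i=5: ✗ (lhs fails at k=5 before rhs at j=7)
  i=6: ✗ (lhs fails at k=6 before rhs at j=8)
  i=7: ✗ (lhs fails at k=7 before rhs at j=9)
  i=8: ✗ (lhs fails at k=8 before rhs at j=10)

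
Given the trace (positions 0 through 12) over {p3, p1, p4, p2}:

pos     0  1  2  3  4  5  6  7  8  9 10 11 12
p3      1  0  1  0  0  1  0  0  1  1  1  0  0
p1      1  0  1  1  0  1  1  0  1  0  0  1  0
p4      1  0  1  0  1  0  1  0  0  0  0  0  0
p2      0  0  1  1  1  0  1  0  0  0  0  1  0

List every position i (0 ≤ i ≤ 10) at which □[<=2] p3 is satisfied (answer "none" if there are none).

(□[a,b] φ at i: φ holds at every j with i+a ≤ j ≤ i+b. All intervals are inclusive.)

8

Evaluate at each i in [0,10]:
  i=0: ✗ (fails at j=1)
  i=1: ✗ (fails at j=1)
  i=2: ✗ (fails at j=3)
  i=3: ✗ (fails at j=3)
  i=4: ✗ (fails at j=4)
  i=5: ✗ (fails at j=6)
  i=6: ✗ (fails at j=6)
  i=7: ✗ (fails at j=7)
  i=8: ✓ (all of [8,10])
  i=9: ✗ (fails at j=11)
  i=10: ✗ (fails at j=11)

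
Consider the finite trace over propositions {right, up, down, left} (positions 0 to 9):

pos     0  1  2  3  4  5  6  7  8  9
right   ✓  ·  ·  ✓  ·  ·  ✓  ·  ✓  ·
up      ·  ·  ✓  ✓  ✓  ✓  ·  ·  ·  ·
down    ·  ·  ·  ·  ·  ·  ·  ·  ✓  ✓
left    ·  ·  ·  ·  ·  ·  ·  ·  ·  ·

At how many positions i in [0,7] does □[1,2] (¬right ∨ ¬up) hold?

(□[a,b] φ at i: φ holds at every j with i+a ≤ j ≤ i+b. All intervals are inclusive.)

6

Evaluate at each i in [0,7]:
  i=0: ✓ (all of [1,2])
  i=1: ✗ (fails at j=3)
  i=2: ✗ (fails at j=3)
  i=3: ✓ (all of [4,5])
  i=4: ✓ (all of [5,6])
  i=5: ✓ (all of [6,7])
  i=6: ✓ (all of [7,8])
  i=7: ✓ (all of [8,9])
Positions where it holds: {0, 3, 4, 5, 6, 7} → 6.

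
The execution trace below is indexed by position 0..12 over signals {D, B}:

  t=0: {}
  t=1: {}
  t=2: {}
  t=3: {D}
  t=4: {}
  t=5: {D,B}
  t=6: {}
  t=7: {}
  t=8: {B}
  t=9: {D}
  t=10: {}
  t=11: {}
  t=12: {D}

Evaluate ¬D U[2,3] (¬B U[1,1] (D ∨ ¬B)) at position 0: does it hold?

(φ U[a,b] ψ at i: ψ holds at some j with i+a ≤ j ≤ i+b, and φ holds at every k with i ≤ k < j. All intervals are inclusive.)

Yes

Need some j in [2,3] with (¬B U[1,1] (D ∨ ¬B)), and ¬D at every k in [0,j-1].
  j=2: (¬B U[1,1] (D ∨ ¬B)) holds; ¬D holds at every k in [0,1] → satisfied.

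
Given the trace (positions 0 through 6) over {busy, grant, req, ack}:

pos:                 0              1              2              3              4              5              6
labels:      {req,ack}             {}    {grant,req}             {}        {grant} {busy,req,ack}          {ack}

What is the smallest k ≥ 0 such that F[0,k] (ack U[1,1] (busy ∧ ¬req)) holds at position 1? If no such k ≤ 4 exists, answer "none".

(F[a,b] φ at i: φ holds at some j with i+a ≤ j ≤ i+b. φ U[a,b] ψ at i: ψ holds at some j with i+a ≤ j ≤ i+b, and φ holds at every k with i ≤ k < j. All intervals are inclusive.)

Scan j = 1,2,… for (ack U[1,1] (busy ∧ ¬req)):
  j=1: fails
  j=2: fails
  j=3: fails
  j=4: fails
  j=5: fails
No j in [1,5] satisfies it → none.

none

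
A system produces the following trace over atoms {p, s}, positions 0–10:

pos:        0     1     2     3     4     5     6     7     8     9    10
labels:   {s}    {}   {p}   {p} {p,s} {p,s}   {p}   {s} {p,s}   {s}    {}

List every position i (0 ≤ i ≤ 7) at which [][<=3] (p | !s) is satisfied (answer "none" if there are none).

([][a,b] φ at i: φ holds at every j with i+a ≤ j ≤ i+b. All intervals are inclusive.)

1, 2, 3

Evaluate at each i in [0,7]:
  i=0: ✗ (fails at j=0)
  i=1: ✓ (all of [1,4])
  i=2: ✓ (all of [2,5])
  i=3: ✓ (all of [3,6])
  i=4: ✗ (fails at j=7)
  i=5: ✗ (fails at j=7)
  i=6: ✗ (fails at j=7)
  i=7: ✗ (fails at j=7)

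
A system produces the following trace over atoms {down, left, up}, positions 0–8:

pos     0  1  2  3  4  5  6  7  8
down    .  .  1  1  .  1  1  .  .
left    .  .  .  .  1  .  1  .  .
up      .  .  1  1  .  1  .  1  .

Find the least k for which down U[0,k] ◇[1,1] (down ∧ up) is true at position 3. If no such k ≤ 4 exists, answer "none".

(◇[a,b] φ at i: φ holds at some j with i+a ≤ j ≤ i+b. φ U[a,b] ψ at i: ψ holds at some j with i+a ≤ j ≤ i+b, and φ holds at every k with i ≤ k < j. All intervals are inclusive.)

Need earliest j ≥ 3 with ◇[1,1] (down ∧ up), and down at every k in [3,j-1].
  j=3: rhs fails.
  j=4: rhs holds; lhs holds on [3,3]. k = 1.

1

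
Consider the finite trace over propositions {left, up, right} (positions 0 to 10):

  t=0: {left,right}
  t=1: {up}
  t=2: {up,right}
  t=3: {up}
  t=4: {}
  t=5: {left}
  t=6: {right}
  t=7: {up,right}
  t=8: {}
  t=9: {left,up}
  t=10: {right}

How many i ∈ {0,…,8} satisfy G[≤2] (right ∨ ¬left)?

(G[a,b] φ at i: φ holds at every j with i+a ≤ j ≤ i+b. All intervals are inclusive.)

Evaluate at each i in [0,8]:
  i=0: ✓ (all of [0,2])
  i=1: ✓ (all of [1,3])
  i=2: ✓ (all of [2,4])
  i=3: ✗ (fails at j=5)
  i=4: ✗ (fails at j=5)
  i=5: ✗ (fails at j=5)
  i=6: ✓ (all of [6,8])
  i=7: ✗ (fails at j=9)
  i=8: ✗ (fails at j=9)
Positions where it holds: {0, 1, 2, 6} → 4.

4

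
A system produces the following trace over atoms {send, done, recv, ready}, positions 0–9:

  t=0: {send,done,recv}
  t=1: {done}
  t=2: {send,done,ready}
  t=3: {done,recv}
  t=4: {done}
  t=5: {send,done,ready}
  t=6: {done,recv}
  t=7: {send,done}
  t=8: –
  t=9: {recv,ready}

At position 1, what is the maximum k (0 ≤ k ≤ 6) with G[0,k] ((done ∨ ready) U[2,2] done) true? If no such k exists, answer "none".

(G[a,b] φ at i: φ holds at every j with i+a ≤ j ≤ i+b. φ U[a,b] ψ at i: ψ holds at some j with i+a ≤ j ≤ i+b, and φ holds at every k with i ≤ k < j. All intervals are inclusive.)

((done ∨ ready) U[2,2] done) must hold from j=1 onward; find where it first fails.
  j=1: holds
  j=2: holds
  j=3: holds
  j=4: holds
  j=5: holds
  j=6: fails
Holds on [1,5], so largest k = 4.

4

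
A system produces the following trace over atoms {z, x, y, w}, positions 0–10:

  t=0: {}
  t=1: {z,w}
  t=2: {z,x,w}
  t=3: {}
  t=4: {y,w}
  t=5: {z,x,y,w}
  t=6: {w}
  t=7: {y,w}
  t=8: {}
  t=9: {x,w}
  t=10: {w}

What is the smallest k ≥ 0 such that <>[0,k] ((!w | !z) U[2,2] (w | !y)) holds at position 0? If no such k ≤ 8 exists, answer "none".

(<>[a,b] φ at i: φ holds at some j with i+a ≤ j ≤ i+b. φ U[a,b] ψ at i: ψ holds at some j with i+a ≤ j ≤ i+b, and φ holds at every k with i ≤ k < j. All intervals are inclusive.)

3

Scan j = 0,1,… for ((!w | !z) U[2,2] (w | !y)):
  j=0: fails
  j=1: fails
  j=2: fails
  j=3: holds
First hit at j=3, so smallest k = 3-0 = 3.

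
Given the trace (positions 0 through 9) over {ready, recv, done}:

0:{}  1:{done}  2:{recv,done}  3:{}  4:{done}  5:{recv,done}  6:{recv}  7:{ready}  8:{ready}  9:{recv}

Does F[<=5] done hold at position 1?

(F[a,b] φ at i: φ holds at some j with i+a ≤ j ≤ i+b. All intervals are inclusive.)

Check done at each j in [1,6]:
  j=1: true
  j=2: true
  j=3: false
  j=4: true
  j=5: true
  j=6: false
Found at j=1 → formula holds.

Holds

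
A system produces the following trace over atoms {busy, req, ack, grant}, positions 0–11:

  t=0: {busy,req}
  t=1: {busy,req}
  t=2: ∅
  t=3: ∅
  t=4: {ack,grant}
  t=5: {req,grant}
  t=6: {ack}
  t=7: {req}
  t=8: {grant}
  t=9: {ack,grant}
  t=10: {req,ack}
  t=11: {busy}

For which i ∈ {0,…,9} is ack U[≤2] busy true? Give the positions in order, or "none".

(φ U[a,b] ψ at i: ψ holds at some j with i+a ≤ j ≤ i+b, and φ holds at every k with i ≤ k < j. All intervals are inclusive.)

Evaluate at each i in [0,9]:
  i=0: ✓ (rhs at j=0)
  i=1: ✓ (rhs at j=1)
  i=2: ✗ (no rhs in [2,4])
  i=3: ✗ (no rhs in [3,5])
  i=4: ✗ (no rhs in [4,6])
  i=5: ✗ (no rhs in [5,7])
  i=6: ✗ (no rhs in [6,8])
  i=7: ✗ (no rhs in [7,9])
  i=8: ✗ (no rhs in [8,10])
  i=9: ✓ (rhs at j=11; lhs holds on [9,10])

0, 1, 9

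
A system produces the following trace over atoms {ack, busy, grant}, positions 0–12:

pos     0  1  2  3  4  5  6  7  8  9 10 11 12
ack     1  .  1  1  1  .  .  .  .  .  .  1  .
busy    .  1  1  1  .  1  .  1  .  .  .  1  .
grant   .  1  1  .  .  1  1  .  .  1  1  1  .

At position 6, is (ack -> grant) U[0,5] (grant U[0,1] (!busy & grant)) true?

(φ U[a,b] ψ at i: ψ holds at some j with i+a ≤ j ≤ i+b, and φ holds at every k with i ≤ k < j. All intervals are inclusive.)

Holds

Need some j in [6,11] with (grant U[0,1] (!busy & grant)), and (ack -> grant) at every k in [6,j-1].
  j=6: (grant U[0,1] (!busy & grant)) holds; no prefix to check → satisfied.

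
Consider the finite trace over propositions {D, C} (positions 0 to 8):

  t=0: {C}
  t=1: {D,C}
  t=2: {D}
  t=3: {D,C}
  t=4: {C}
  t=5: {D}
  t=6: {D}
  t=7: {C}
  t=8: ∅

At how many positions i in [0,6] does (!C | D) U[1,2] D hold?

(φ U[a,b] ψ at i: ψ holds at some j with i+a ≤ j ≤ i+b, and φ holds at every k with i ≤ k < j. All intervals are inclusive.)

Evaluate at each i in [0,6]:
  i=0: ✗ (lhs fails at k=0 before rhs at j=1)
  i=1: ✓ (rhs at j=2; lhs holds on [1,1])
  i=2: ✓ (rhs at j=3; lhs holds on [2,2])
  i=3: ✗ (lhs fails at k=4 before rhs at j=5)
  i=4: ✗ (lhs fails at k=4 before rhs at j=5)
  i=5: ✓ (rhs at j=6; lhs holds on [5,5])
  i=6: ✗ (no rhs in [7,8])
Positions where it holds: {1, 2, 5} → 3.

3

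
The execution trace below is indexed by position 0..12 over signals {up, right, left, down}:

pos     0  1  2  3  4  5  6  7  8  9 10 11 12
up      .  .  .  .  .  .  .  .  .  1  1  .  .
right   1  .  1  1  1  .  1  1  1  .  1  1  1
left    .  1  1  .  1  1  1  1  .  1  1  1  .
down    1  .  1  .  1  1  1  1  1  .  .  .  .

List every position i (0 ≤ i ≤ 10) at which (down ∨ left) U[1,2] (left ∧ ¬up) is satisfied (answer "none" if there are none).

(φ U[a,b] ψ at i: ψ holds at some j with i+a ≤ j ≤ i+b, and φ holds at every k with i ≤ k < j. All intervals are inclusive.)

0, 1, 4, 5, 6, 9, 10

Evaluate at each i in [0,10]:
  i=0: ✓ (rhs at j=1; lhs holds on [0,0])
  i=1: ✓ (rhs at j=2; lhs holds on [1,1])
  i=2: ✗ (lhs fails at k=3 before rhs at j=4)
  i=3: ✗ (lhs fails at k=3 before rhs at j=4)
  i=4: ✓ (rhs at j=5; lhs holds on [4,4])
  i=5: ✓ (rhs at j=6; lhs holds on [5,5])
  i=6: ✓ (rhs at j=7; lhs holds on [6,6])
  i=7: ✗ (no rhs in [8,9])
  i=8: ✗ (no rhs in [9,10])
  i=9: ✓ (rhs at j=11; lhs holds on [9,10])
  i=10: ✓ (rhs at j=11; lhs holds on [10,10])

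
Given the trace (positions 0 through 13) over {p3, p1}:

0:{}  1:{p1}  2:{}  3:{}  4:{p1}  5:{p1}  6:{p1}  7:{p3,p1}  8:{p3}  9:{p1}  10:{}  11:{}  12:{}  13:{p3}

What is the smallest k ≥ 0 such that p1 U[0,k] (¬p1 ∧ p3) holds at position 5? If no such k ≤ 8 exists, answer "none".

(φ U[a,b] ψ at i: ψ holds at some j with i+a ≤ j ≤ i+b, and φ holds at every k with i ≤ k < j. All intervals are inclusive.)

3

Need earliest j ≥ 5 with (¬p1 ∧ p3), and p1 at every k in [5,j-1].
  j=5: rhs fails.
  j=6: rhs fails.
  j=7: rhs fails.
  j=8: rhs holds; lhs holds on [5,7]. k = 3.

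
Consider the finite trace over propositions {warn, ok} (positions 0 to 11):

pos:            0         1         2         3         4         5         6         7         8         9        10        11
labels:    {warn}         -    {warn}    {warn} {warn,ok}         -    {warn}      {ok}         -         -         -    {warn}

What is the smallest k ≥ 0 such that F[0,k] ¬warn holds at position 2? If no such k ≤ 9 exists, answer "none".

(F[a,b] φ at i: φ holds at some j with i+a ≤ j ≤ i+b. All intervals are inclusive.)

3

Scan j = 2,3,… for ¬warn:
  j=2: fails
  j=3: fails
  j=4: fails
  j=5: holds
First hit at j=5, so smallest k = 5-2 = 3.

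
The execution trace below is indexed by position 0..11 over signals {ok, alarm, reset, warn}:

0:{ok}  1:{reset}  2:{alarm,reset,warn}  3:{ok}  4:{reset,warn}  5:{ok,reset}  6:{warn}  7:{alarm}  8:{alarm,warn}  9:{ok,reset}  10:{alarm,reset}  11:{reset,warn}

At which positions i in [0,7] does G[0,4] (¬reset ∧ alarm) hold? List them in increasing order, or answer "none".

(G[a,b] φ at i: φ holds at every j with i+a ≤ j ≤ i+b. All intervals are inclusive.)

none

Evaluate at each i in [0,7]:
  i=0: ✗ (fails at j=0)
  i=1: ✗ (fails at j=1)
  i=2: ✗ (fails at j=2)
  i=3: ✗ (fails at j=3)
  i=4: ✗ (fails at j=4)
  i=5: ✗ (fails at j=5)
  i=6: ✗ (fails at j=6)
  i=7: ✗ (fails at j=9)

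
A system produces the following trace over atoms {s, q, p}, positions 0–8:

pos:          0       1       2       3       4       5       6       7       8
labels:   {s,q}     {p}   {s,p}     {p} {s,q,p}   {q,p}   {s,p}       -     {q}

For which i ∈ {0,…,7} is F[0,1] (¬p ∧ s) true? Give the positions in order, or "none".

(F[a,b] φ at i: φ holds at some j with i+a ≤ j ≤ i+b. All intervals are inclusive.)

0

Evaluate at each i in [0,7]:
  i=0: ✓ (witness j=0)
  i=1: ✗ (none in [1,2])
  i=2: ✗ (none in [2,3])
  i=3: ✗ (none in [3,4])
  i=4: ✗ (none in [4,5])
  i=5: ✗ (none in [5,6])
  i=6: ✗ (none in [6,7])
  i=7: ✗ (none in [7,8])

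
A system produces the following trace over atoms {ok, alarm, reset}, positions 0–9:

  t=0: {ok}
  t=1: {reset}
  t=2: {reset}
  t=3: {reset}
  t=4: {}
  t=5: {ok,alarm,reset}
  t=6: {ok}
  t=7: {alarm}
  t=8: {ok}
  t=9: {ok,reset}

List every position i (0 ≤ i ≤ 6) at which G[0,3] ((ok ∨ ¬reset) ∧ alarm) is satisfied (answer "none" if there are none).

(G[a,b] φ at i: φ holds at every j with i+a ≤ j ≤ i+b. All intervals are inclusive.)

none

Evaluate at each i in [0,6]:
  i=0: ✗ (fails at j=0)
  i=1: ✗ (fails at j=1)
  i=2: ✗ (fails at j=2)
  i=3: ✗ (fails at j=3)
  i=4: ✗ (fails at j=4)
  i=5: ✗ (fails at j=6)
  i=6: ✗ (fails at j=6)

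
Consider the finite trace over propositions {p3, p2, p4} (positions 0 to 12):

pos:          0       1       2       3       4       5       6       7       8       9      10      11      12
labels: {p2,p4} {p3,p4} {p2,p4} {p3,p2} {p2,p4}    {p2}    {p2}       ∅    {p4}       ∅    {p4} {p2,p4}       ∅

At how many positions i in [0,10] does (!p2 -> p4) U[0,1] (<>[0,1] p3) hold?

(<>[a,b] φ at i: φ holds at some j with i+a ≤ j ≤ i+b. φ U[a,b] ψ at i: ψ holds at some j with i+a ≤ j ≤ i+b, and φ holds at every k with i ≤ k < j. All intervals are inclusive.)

Evaluate at each i in [0,10]:
  i=0: ✓ (rhs at j=0)
  i=1: ✓ (rhs at j=1)
  i=2: ✓ (rhs at j=2)
  i=3: ✓ (rhs at j=3)
  i=4: ✗ (no rhs in [4,5])
  i=5: ✗ (no rhs in [5,6])
  i=6: ✗ (no rhs in [6,7])
  i=7: ✗ (no rhs in [7,8])
  i=8: ✗ (no rhs in [8,9])
  i=9: ✗ (no rhs in [9,10])
  i=10: ✗ (no rhs in [10,11])
Positions where it holds: {0, 1, 2, 3} → 4.

4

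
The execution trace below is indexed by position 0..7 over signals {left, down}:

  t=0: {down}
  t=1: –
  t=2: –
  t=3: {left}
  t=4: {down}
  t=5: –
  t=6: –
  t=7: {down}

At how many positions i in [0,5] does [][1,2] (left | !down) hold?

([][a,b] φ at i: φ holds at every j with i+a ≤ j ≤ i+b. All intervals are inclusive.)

Evaluate at each i in [0,5]:
  i=0: ✓ (all of [1,2])
  i=1: ✓ (all of [2,3])
  i=2: ✗ (fails at j=4)
  i=3: ✗ (fails at j=4)
  i=4: ✓ (all of [5,6])
  i=5: ✗ (fails at j=7)
Positions where it holds: {0, 1, 4} → 3.

3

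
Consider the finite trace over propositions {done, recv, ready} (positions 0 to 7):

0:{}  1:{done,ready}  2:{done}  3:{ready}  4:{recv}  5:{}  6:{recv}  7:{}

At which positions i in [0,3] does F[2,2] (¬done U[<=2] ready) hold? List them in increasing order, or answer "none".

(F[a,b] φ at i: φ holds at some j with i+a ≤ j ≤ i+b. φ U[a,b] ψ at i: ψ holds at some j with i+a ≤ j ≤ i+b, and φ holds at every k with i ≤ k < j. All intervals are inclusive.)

1

Evaluate at each i in [0,3]:
  i=0: ✗ (none in [2,2])
  i=1: ✓ (witness j=3)
  i=2: ✗ (none in [4,4])
  i=3: ✗ (none in [5,5])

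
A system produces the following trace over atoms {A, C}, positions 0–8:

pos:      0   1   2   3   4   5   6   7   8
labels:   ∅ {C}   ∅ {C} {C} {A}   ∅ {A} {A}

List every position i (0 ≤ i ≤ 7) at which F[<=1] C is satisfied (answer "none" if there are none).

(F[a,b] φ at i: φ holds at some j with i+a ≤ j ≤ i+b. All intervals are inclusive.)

Evaluate at each i in [0,7]:
  i=0: ✓ (witness j=1)
  i=1: ✓ (witness j=1)
  i=2: ✓ (witness j=3)
  i=3: ✓ (witness j=3)
  i=4: ✓ (witness j=4)
  i=5: ✗ (none in [5,6])
  i=6: ✗ (none in [6,7])
  i=7: ✗ (none in [7,8])

0, 1, 2, 3, 4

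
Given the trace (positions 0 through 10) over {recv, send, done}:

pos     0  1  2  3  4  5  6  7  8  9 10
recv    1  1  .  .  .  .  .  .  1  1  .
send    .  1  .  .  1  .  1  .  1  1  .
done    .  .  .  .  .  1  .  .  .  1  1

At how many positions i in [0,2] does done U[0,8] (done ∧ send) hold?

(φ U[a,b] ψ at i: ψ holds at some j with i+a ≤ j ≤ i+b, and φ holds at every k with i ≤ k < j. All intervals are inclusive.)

Evaluate at each i in [0,2]:
  i=0: ✗ (no rhs in [0,8])
  i=1: ✗ (lhs fails at k=1 before rhs at j=9)
  i=2: ✗ (lhs fails at k=2 before rhs at j=9)
Positions where it holds: {} → 0.

0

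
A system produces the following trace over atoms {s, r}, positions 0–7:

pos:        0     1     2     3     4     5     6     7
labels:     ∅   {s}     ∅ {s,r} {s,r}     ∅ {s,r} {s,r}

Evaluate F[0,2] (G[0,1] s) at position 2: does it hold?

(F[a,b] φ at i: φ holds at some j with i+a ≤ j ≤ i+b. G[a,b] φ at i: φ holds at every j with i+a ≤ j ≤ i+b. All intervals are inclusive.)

Holds

Check G[0,1] s at each j in [2,4]:
  j=2: fails at 2
  j=3: holds on [3,4]
  j=4: fails at 5
Found at j=3 → formula holds.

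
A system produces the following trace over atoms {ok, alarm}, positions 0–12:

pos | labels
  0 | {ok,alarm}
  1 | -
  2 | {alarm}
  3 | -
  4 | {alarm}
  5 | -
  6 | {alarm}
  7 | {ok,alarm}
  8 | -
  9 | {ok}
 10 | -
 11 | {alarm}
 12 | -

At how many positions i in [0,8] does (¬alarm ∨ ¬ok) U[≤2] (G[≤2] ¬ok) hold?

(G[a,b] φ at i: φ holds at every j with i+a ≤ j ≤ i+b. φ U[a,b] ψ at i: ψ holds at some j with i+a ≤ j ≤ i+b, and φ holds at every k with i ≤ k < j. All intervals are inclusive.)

5

Evaluate at each i in [0,8]:
  i=0: ✗ (lhs fails at k=0 before rhs at j=1)
  i=1: ✓ (rhs at j=1)
  i=2: ✓ (rhs at j=2)
  i=3: ✓ (rhs at j=3)
  i=4: ✓ (rhs at j=4)
  i=5: ✗ (no rhs in [5,7])
  i=6: ✗ (no rhs in [6,8])
  i=7: ✗ (no rhs in [7,9])
  i=8: ✓ (rhs at j=10; lhs holds on [8,9])
Positions where it holds: {1, 2, 3, 4, 8} → 5.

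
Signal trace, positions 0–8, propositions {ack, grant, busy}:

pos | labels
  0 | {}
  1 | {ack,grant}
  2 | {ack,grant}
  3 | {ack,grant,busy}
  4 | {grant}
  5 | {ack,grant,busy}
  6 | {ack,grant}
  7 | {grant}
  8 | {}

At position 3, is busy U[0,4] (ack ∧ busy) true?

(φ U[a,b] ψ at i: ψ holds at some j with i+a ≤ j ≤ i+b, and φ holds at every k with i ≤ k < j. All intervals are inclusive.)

Need some j in [3,7] with (ack ∧ busy), and busy at every k in [3,j-1].
  j=3: (ack ∧ busy) holds; no prefix to check → satisfied.

Yes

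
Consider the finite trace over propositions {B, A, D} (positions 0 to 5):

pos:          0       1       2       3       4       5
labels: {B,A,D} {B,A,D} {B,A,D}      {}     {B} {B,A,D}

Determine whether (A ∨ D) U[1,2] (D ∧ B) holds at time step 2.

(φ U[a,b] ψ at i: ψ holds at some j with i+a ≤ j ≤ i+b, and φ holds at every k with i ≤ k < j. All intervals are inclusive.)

Does not hold

Need some j in [3,4] with (D ∧ B), and (A ∨ D) at every k in [2,j-1].
  j=3: (D ∧ B) false.
  j=4: (D ∧ B) false.
No j in the window works → until fails.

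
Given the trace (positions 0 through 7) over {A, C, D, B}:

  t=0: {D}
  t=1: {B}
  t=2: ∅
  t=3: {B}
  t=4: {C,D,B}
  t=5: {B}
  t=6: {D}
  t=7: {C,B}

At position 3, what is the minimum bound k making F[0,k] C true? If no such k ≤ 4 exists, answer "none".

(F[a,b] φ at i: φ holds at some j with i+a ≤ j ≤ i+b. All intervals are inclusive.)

1

Scan j = 3,4,… for C:
  j=3: fails
  j=4: holds
First hit at j=4, so smallest k = 4-3 = 1.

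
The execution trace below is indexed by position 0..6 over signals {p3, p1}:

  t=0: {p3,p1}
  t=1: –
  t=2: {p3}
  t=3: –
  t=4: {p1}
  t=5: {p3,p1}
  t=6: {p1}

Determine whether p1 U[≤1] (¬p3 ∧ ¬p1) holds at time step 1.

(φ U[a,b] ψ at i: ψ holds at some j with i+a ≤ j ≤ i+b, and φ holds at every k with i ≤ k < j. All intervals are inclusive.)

Holds

Need some j in [1,2] with (¬p3 ∧ ¬p1), and p1 at every k in [1,j-1].
  j=1: (¬p3 ∧ ¬p1) holds; no prefix to check → satisfied.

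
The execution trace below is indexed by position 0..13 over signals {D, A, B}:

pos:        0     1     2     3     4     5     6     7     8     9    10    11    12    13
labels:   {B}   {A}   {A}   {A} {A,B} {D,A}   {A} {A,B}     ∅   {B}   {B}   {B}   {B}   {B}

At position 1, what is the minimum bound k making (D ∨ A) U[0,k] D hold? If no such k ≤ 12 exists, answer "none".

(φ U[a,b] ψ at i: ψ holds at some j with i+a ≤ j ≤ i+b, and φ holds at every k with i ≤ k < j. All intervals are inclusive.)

Need earliest j ≥ 1 with D, and (D ∨ A) at every k in [1,j-1].
  j=1: rhs fails.
  j=2: rhs fails.
  j=3: rhs fails.
  j=4: rhs fails.
  j=5: rhs holds; lhs holds on [1,4]. k = 4.

4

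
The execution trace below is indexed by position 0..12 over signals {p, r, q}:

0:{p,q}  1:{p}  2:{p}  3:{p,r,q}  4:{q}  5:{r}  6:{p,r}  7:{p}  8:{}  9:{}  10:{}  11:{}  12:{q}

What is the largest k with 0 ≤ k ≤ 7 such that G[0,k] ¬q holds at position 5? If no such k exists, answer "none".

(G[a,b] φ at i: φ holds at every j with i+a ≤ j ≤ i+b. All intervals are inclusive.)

6

¬q must hold from j=5 onward; find where it first fails.
  j=5: holds
  j=6: holds
  j=7: holds
  j=8: holds
  j=9: holds
  j=10: holds
  j=11: holds
  j=12: fails
Holds on [5,11], so largest k = 6.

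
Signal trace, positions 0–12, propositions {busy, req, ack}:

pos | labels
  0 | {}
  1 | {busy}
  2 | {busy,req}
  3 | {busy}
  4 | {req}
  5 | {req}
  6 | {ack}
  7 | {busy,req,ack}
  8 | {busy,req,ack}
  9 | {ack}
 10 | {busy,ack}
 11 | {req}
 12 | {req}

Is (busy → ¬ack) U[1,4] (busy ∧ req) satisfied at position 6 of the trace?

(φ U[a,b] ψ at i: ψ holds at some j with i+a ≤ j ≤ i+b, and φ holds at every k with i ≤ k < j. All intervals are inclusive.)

Need some j in [7,10] with (busy ∧ req), and (busy → ¬ack) at every k in [6,j-1].
  j=7: (busy ∧ req) holds; (busy → ¬ack) holds at every k in [6,6] → satisfied.

Yes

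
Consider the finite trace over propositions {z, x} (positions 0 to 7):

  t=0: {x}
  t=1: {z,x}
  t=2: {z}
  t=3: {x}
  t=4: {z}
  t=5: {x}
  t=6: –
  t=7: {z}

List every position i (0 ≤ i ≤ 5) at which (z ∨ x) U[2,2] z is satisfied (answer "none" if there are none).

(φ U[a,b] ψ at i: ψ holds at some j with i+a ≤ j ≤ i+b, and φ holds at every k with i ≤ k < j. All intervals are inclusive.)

0, 2

Evaluate at each i in [0,5]:
  i=0: ✓ (rhs at j=2; lhs holds on [0,1])
  i=1: ✗ (no rhs in [3,3])
  i=2: ✓ (rhs at j=4; lhs holds on [2,3])
  i=3: ✗ (no rhs in [5,5])
  i=4: ✗ (no rhs in [6,6])
  i=5: ✗ (lhs fails at k=6 before rhs at j=7)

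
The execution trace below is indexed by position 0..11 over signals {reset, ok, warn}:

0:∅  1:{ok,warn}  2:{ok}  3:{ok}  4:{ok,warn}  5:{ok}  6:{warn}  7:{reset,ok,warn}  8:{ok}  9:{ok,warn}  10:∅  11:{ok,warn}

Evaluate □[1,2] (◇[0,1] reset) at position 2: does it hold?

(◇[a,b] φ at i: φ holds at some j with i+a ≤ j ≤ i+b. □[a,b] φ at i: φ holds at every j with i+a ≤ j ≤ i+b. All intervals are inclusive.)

No

Check ◇[0,1] reset at every j in [3,4]:
  j=3: fails (none in [3,4])
  j=4: fails (none in [4,5])
Fails at j=3 → formula fails.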